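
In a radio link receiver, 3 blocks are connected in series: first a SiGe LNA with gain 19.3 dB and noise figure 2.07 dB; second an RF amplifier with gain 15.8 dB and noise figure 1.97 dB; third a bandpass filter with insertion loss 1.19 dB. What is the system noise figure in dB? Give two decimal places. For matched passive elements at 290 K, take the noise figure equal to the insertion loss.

Convert to linear (a loss of L dB is a gain of −L dB): F_i = 10^(NF_i/10), G_i = 10^(G_i,dB/10)
  Stage 1: F_1 = 10^(2.07/10) = 1.611, G_1 = 10^(19.3/10) = 85.11
  Stage 2: F_2 = 10^(1.97/10) = 1.574, G_2 = 10^(15.8/10) = 38.02
  Stage 3: F_3 = 10^(1.19/10) = 1.315, G_3 = 10^(−1.19/10) = 0.7603
Friis cascade:
  F = 1.611 + (1.574 − 1)/85.11 + (1.315 − 1)/3236 = 1.617
NF = 10 log₁₀(1.617) = 2.09 dB

2.09 dB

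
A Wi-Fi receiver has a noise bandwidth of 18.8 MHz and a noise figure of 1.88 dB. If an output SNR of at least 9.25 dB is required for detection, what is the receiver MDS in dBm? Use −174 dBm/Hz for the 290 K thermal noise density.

Sensitivity = −174 + 10 log₁₀(B) + NF + SNR_min
= −174 + 72.74 + 1.88 + 9.25
= −90.13 dBm → −90.1 dBm

−90.1 dBm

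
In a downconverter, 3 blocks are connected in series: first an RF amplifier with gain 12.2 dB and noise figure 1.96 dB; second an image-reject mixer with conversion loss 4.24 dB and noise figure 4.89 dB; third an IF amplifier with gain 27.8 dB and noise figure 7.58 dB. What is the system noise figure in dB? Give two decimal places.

3.90 dB

Convert to linear (a loss of L dB is a gain of −L dB): F_i = 10^(NF_i/10), G_i = 10^(G_i,dB/10)
  Stage 1: F_1 = 10^(1.96/10) = 1.570, G_1 = 10^(12.2/10) = 16.60
  Stage 2: F_2 = 10^(4.89/10) = 3.083, G_2 = 10^(−4.24/10) = 0.3767
  Stage 3: F_3 = 10^(7.58/10) = 5.728, G_3 = 10^(27.8/10) = 602.6
Friis cascade:
  F = 1.570 + (3.083 − 1)/16.60 + (5.728 − 1)/6.252 = 2.452
NF = 10 log₁₀(2.452) = 3.90 dB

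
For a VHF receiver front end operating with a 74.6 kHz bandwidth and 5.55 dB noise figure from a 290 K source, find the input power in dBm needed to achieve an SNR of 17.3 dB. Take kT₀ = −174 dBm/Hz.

−102.4 dBm

Sensitivity = −174 + 10 log₁₀(B) + NF + SNR_min
= −174 + 48.73 + 5.55 + 17.3
= −102.42 dBm → −102.4 dBm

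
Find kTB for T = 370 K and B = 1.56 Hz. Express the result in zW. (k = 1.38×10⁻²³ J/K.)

P_n = kTB = 1.38×10⁻²³ × 370 × 1.56×10⁰ = 7.97×10⁻²¹ W = 7.97 zW

7.97 zW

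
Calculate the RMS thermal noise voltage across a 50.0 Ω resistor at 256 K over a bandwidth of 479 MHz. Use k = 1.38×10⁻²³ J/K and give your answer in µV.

V_n = √(4kTRB)
4kTRB = 4 × 1.38×10⁻²³ × 256 × 5.00×10¹ × 4.79×10⁸ = 3.38×10⁻¹⁰ V²
V_n = √(3.38×10⁻¹⁰) = 1.84×10⁻⁵ V = 18.4 µV

18.4 µV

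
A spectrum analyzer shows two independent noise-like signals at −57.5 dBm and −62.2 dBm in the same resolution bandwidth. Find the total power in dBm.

−56.2 dBm

Convert to linear, add, convert back:
P₁ = 1.78×10⁻⁹ W, P₂ = 6.03×10⁻¹⁰ W
P_tot = 2.38×10⁻⁹ W → 10 log₁₀(P_tot / 10⁻³) = −56.2 dBm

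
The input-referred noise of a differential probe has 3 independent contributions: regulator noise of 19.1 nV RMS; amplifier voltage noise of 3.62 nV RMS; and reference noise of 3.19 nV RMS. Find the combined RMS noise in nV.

19.7 nV

Uncorrelated sources add in power (mean-square): V_tot = √(ΣV_i²)
V_tot = √[(1.91×10⁻⁸)² + (3.62×10⁻⁹)² + (3.19×10⁻⁹)²] = 1.97×10⁻⁸ V = 19.7 nV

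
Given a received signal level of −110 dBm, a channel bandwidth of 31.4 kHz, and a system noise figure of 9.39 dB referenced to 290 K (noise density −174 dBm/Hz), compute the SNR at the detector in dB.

9.6 dB

Noise floor: N = −174 + 10 log₁₀(B) + NF
10 log₁₀(3.14×10⁴) = 44.97 dB
N = −174 + 44.97 + 9.39 = −119.64 dBm
SNR = P_sig − N = −110 − (−119.64) = 9.64 dB → 9.6 dB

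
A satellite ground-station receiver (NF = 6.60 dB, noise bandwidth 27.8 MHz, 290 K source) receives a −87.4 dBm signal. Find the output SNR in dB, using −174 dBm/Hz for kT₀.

Noise floor: N = −174 + 10 log₁₀(B) + NF
10 log₁₀(2.78×10⁷) = 74.44 dB
N = −174 + 74.44 + 6.60 = −92.96 dBm
SNR = P_sig − N = −87.4 − (−92.96) = 5.56 dB → 5.6 dB

5.6 dB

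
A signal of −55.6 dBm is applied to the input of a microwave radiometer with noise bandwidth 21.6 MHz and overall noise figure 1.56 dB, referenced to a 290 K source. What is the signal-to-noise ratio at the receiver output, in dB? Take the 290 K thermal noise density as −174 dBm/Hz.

Noise floor: N = −174 + 10 log₁₀(B) + NF
10 log₁₀(2.16×10⁷) = 73.34 dB
N = −174 + 73.34 + 1.56 = −99.10 dBm
SNR = P_sig − N = −55.6 − (−99.10) = 43.50 dB → 43.5 dB

43.5 dB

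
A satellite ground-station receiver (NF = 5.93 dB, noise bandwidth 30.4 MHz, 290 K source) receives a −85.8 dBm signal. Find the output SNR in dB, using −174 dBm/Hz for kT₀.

7.4 dB

Noise floor: N = −174 + 10 log₁₀(B) + NF
10 log₁₀(3.04×10⁷) = 74.83 dB
N = −174 + 74.83 + 5.93 = −93.24 dBm
SNR = P_sig − N = −85.8 − (−93.24) = 7.44 dB → 7.4 dB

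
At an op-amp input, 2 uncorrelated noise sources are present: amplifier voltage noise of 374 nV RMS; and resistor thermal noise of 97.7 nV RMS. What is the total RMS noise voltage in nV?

387 nV

Uncorrelated sources add in power (mean-square): V_tot = √(ΣV_i²)
V_tot = √[(3.74×10⁻⁷)² + (9.77×10⁻⁸)²] = 3.87×10⁻⁷ V = 387 nV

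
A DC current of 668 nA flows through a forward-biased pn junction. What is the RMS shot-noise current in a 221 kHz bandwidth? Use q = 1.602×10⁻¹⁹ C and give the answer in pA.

217 pA

I_n = √(2qI·B)
2qI·B = 2 × 1.602×10⁻¹⁹ × 6.68×10⁻⁷ × 2.21×10⁵ = 4.73×10⁻²⁰ A²
I_n = √(4.73×10⁻²⁰) = 2.17×10⁻¹⁰ A = 217 pA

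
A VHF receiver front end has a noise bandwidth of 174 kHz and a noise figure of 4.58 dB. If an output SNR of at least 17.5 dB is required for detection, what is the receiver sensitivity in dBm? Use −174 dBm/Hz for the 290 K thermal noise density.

−99.5 dBm

Sensitivity = −174 + 10 log₁₀(B) + NF + SNR_min
= −174 + 52.41 + 4.58 + 17.5
= −99.51 dBm → −99.5 dBm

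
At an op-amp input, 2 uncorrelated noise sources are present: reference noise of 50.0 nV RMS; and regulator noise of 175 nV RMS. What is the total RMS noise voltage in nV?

Uncorrelated sources add in power (mean-square): V_tot = √(ΣV_i²)
V_tot = √[(5.00×10⁻⁸)² + (1.75×10⁻⁷)²] = 1.82×10⁻⁷ V = 182 nV

182 nV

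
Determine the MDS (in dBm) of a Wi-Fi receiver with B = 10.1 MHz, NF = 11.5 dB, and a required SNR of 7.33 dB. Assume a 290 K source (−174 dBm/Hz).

−85.1 dBm

Sensitivity = −174 + 10 log₁₀(B) + NF + SNR_min
= −174 + 70.04 + 11.5 + 7.33
= −85.13 dBm → −85.1 dBm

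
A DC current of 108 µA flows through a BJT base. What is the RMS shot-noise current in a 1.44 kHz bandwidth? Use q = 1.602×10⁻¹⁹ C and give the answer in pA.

223 pA

I_n = √(2qI·B)
2qI·B = 2 × 1.602×10⁻¹⁹ × 1.08×10⁻⁴ × 1.44×10³ = 4.98×10⁻²⁰ A²
I_n = √(4.98×10⁻²⁰) = 2.23×10⁻¹⁰ A = 223 pA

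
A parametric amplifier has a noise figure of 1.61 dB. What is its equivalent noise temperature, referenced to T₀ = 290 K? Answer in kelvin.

F = 10^(1.61/10) = 1.44877
T_e = (F − 1)·T₀ = (1.44877 − 1) × 290 = 130 K

130 K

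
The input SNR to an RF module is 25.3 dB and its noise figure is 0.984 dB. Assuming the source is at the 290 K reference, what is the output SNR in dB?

24.316 dB

By definition F = SNR_in/SNR_out, so in dB: SNR_out = SNR_in − NF
SNR_out = 25.3 − 0.984 = 24.316 dB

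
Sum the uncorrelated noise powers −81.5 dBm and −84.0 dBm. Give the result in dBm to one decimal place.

Convert to linear, add, convert back:
P₁ = 7.08×10⁻¹² W, P₂ = 3.98×10⁻¹² W
P_tot = 1.11×10⁻¹¹ W → 10 log₁₀(P_tot / 10⁻³) = −79.6 dBm

−79.6 dBm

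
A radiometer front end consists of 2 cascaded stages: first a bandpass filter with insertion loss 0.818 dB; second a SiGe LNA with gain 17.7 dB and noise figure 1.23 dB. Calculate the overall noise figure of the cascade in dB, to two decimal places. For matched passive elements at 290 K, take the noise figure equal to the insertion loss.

Convert to linear (a loss of L dB is a gain of −L dB): F_i = 10^(NF_i/10), G_i = 10^(G_i,dB/10)
  Stage 1: F_1 = 10^(0.818/10) = 1.207, G_1 = 10^(−0.818/10) = 0.8283
  Stage 2: F_2 = 10^(1.23/10) = 1.327, G_2 = 10^(17.7/10) = 58.88
Friis cascade:
  F = 1.207 + (1.327 − 1)/0.8283 = 1.603
NF = 10 log₁₀(1.603) = 2.05 dB

2.05 dB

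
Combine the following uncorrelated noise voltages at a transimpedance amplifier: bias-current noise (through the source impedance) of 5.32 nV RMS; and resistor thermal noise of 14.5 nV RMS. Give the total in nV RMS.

Uncorrelated sources add in power (mean-square): V_tot = √(ΣV_i²)
V_tot = √[(5.32×10⁻⁹)² + (1.45×10⁻⁸)²] = 1.54×10⁻⁸ V = 15.4 nV

15.4 nV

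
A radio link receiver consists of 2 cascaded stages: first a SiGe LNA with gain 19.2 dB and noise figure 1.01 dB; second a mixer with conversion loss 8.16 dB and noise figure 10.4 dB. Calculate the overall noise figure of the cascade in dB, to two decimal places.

Convert to linear (a loss of L dB is a gain of −L dB): F_i = 10^(NF_i/10), G_i = 10^(G_i,dB/10)
  Stage 1: F_1 = 10^(1.01/10) = 1.262, G_1 = 10^(19.2/10) = 83.18
  Stage 2: F_2 = 10^(10.4/10) = 10.96, G_2 = 10^(−8.16/10) = 0.1528
Friis cascade:
  F = 1.262 + (10.96 − 1)/83.18 = 1.382
NF = 10 log₁₀(1.382) = 1.40 dB

1.40 dB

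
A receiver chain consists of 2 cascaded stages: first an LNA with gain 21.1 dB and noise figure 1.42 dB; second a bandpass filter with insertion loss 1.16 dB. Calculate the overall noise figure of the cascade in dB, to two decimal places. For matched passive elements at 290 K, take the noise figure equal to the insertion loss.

1.43 dB

Convert to linear (a loss of L dB is a gain of −L dB): F_i = 10^(NF_i/10), G_i = 10^(G_i,dB/10)
  Stage 1: F_1 = 10^(1.42/10) = 1.387, G_1 = 10^(21.1/10) = 128.8
  Stage 2: F_2 = 10^(1.16/10) = 1.306, G_2 = 10^(−1.16/10) = 0.7656
Friis cascade:
  F = 1.387 + (1.306 − 1)/128.8 = 1.389
NF = 10 log₁₀(1.389) = 1.43 dB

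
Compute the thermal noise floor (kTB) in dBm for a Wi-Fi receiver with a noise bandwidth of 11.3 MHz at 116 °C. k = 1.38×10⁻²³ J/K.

−102.2 dBm

T = 116 °C + 273.15 = 389.15 K
P_n = kTB = 1.38×10⁻²³ × 389.15 × 1.13×10⁷ = 6.07×10⁻¹⁴ W
In dBm: 10 log₁₀(6.07×10⁻¹⁴ / 10⁻³) = −102.2 dBm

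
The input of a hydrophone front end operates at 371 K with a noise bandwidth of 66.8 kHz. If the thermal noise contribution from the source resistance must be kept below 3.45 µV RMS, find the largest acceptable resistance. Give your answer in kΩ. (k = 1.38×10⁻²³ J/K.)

Johnson–Nyquist: V_n = √(4kTRB) ⇒ R = V_n² / (4kTB)
4kTB = 4 × 1.38×10⁻²³ × 371 × 6.68×10⁴ = 1.37×10⁻¹⁵
R = (3.45×10⁻⁶)² / 1.37×10⁻¹⁵ = 8.70×10³ Ω = 8.70 kΩ

8.70 kΩ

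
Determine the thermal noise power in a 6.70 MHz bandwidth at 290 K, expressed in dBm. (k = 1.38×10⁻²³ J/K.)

P_n = kTB = 1.38×10⁻²³ × 290 × 6.70×10⁶ = 2.68×10⁻¹⁴ W
In dBm: 10 log₁₀(2.68×10⁻¹⁴ / 10⁻³) = −105.7 dBm

−105.7 dBm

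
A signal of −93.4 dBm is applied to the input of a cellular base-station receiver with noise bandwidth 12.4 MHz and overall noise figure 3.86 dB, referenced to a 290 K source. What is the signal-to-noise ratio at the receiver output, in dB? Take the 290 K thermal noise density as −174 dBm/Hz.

5.8 dB

Noise floor: N = −174 + 10 log₁₀(B) + NF
10 log₁₀(1.24×10⁷) = 70.93 dB
N = −174 + 70.93 + 3.86 = −99.21 dBm
SNR = P_sig − N = −93.4 − (−99.21) = 5.81 dB → 5.8 dB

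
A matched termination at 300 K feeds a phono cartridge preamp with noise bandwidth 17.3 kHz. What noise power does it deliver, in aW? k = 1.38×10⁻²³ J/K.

P_n = kTB = 1.38×10⁻²³ × 300 × 1.73×10⁴ = 7.16×10⁻¹⁷ W = 71.6 aW

71.6 aW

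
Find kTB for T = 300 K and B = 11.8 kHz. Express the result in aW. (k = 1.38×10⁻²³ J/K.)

48.9 aW

P_n = kTB = 1.38×10⁻²³ × 300 × 1.18×10⁴ = 4.89×10⁻¹⁷ W = 48.9 aW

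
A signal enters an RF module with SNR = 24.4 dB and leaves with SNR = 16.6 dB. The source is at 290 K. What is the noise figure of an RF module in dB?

NF (dB) = SNR_in(dB) − SNR_out(dB) when the source is at T₀
NF = 24.4 − 16.6 = 7.8 dB

7.8 dB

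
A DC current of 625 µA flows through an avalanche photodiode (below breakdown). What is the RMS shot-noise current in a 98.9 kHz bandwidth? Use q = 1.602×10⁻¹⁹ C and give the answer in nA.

I_n = √(2qI·B)
2qI·B = 2 × 1.602×10⁻¹⁹ × 6.25×10⁻⁴ × 9.89×10⁴ = 1.98×10⁻¹⁷ A²
I_n = √(1.98×10⁻¹⁷) = 4.45×10⁻⁹ A = 4.45 nA

4.45 nA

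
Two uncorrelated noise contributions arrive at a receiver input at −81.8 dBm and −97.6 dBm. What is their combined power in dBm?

Convert to linear, add, convert back:
P₁ = 6.61×10⁻¹² W, P₂ = 1.74×10⁻¹³ W
P_tot = 6.78×10⁻¹² W → 10 log₁₀(P_tot / 10⁻³) = −81.7 dBm

−81.7 dBm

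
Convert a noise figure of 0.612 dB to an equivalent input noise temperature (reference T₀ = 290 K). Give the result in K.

43.9 K

F = 10^(0.612/10) = 1.15133
T_e = (F − 1)·T₀ = (1.15133 − 1) × 290 = 43.9 K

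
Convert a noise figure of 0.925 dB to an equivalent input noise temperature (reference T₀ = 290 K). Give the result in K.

68.8 K

F = 10^(0.925/10) = 1.23737
T_e = (F − 1)·T₀ = (1.23737 − 1) × 290 = 68.8 K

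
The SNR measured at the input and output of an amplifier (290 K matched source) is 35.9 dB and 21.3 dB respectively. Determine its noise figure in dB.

NF (dB) = SNR_in(dB) − SNR_out(dB) when the source is at T₀
NF = 35.9 − 21.3 = 14.6 dB

14.6 dB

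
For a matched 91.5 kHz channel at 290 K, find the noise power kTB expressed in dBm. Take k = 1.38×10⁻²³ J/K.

−124.4 dBm

P_n = kTB = 1.38×10⁻²³ × 290 × 9.15×10⁴ = 3.66×10⁻¹⁶ W
In dBm: 10 log₁₀(3.66×10⁻¹⁶ / 10⁻³) = −124.4 dBm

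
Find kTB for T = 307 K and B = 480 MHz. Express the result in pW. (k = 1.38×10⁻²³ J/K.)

2.03 pW

P_n = kTB = 1.38×10⁻²³ × 307 × 4.80×10⁸ = 2.03×10⁻¹² W = 2.03 pW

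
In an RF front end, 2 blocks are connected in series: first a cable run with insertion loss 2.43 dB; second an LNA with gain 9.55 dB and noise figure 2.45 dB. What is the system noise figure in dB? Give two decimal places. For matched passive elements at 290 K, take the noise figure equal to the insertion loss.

4.88 dB

Convert to linear (a loss of L dB is a gain of −L dB): F_i = 10^(NF_i/10), G_i = 10^(G_i,dB/10)
  Stage 1: F_1 = 10^(2.43/10) = 1.750, G_1 = 10^(−2.43/10) = 0.5715
  Stage 2: F_2 = 10^(2.45/10) = 1.758, G_2 = 10^(9.55/10) = 9.016
Friis cascade:
  F = 1.750 + (1.758 − 1)/0.5715 = 3.076
NF = 10 log₁₀(3.076) = 4.88 dB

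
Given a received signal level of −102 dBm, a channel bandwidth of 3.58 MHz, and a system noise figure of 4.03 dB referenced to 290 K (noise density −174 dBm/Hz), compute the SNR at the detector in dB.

Noise floor: N = −174 + 10 log₁₀(B) + NF
10 log₁₀(3.58×10⁶) = 65.54 dB
N = −174 + 65.54 + 4.03 = −104.43 dBm
SNR = P_sig − N = −102 − (−104.43) = 2.43 dB → 2.4 dB

2.4 dB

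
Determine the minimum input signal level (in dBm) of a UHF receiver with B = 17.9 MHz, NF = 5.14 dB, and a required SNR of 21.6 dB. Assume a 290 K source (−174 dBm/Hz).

−74.7 dBm

Sensitivity = −174 + 10 log₁₀(B) + NF + SNR_min
= −174 + 72.53 + 5.14 + 21.6
= −74.73 dBm → −74.7 dBm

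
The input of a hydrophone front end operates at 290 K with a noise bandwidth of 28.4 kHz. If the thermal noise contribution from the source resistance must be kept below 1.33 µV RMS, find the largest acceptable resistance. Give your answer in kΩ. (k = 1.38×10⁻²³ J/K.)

3.89 kΩ

Johnson–Nyquist: V_n = √(4kTRB) ⇒ R = V_n² / (4kTB)
4kTB = 4 × 1.38×10⁻²³ × 290 × 2.84×10⁴ = 4.55×10⁻¹⁶
R = (1.33×10⁻⁶)² / 4.55×10⁻¹⁶ = 3.89×10³ Ω = 3.89 kΩ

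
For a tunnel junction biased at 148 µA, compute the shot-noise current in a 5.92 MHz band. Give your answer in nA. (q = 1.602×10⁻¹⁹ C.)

I_n = √(2qI·B)
2qI·B = 2 × 1.602×10⁻¹⁹ × 1.48×10⁻⁴ × 5.92×10⁶ = 2.81×10⁻¹⁶ A²
I_n = √(2.81×10⁻¹⁶) = 1.68×10⁻⁸ A = 16.8 nA

16.8 nA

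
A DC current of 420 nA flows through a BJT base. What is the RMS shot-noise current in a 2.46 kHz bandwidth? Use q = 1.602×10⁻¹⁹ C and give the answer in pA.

I_n = √(2qI·B)
2qI·B = 2 × 1.602×10⁻¹⁹ × 4.20×10⁻⁷ × 2.46×10³ = 3.31×10⁻²² A²
I_n = √(3.31×10⁻²²) = 1.82×10⁻¹¹ A = 18.2 pA

18.2 pA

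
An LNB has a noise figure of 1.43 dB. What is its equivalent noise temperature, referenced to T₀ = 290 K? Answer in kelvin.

113 K

F = 10^(1.43/10) = 1.38995
T_e = (F − 1)·T₀ = (1.38995 − 1) × 290 = 113 K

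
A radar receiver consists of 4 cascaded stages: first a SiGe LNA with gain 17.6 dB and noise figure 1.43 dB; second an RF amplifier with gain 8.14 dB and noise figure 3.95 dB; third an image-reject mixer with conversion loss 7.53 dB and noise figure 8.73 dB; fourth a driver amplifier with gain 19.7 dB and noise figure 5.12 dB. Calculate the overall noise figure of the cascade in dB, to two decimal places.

1.66 dB

Convert to linear (a loss of L dB is a gain of −L dB): F_i = 10^(NF_i/10), G_i = 10^(G_i,dB/10)
  Stage 1: F_1 = 10^(1.43/10) = 1.390, G_1 = 10^(17.6/10) = 57.54
  Stage 2: F_2 = 10^(3.95/10) = 2.483, G_2 = 10^(8.14/10) = 6.516
  Stage 3: F_3 = 10^(8.73/10) = 7.464, G_3 = 10^(−7.53/10) = 0.1766
  Stage 4: F_4 = 10^(5.12/10) = 3.251, G_4 = 10^(19.7/10) = 93.33
Friis cascade:
  F = 1.390 + (2.483 − 1)/57.54 + (7.464 − 1)/375.0 + (3.251 − 1)/66.22 = 1.467
NF = 10 log₁₀(1.467) = 1.66 dB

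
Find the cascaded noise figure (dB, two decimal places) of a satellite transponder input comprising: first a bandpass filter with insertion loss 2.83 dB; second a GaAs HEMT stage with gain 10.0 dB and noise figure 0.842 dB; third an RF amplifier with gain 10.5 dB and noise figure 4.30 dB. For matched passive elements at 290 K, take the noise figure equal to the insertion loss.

Convert to linear (a loss of L dB is a gain of −L dB): F_i = 10^(NF_i/10), G_i = 10^(G_i,dB/10)
  Stage 1: F_1 = 10^(2.83/10) = 1.919, G_1 = 10^(−2.83/10) = 0.5212
  Stage 2: F_2 = 10^(0.842/10) = 1.214, G_2 = 10^(10.0/10) = 10.00
  Stage 3: F_3 = 10^(4.30/10) = 2.692, G_3 = 10^(10.5/10) = 11.22
Friis cascade:
  F = 1.919 + (1.214 − 1)/0.5212 + (2.692 − 1)/5.212 = 2.654
NF = 10 log₁₀(2.654) = 4.24 dB

4.24 dB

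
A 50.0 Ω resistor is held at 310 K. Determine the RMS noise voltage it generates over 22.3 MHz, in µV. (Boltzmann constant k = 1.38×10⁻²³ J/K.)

V_n = √(4kTRB)
4kTRB = 4 × 1.38×10⁻²³ × 310 × 5.00×10¹ × 2.23×10⁷ = 1.91×10⁻¹¹ V²
V_n = √(1.91×10⁻¹¹) = 4.37×10⁻⁶ V = 4.37 µV

4.37 µV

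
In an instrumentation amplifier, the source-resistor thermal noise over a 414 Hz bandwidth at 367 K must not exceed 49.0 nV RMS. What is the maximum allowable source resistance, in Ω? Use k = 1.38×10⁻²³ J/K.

286 Ω

Johnson–Nyquist: V_n = √(4kTRB) ⇒ R = V_n² / (4kTB)
4kTB = 4 × 1.38×10⁻²³ × 367 × 4.14×10² = 8.39×10⁻¹⁸
R = (4.90×10⁻⁸)² / 8.39×10⁻¹⁸ = 2.86×10² Ω = 286 Ω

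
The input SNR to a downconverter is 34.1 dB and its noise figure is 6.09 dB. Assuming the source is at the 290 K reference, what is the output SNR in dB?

28.01 dB

By definition F = SNR_in/SNR_out, so in dB: SNR_out = SNR_in − NF
SNR_out = 34.1 − 6.09 = 28.01 dB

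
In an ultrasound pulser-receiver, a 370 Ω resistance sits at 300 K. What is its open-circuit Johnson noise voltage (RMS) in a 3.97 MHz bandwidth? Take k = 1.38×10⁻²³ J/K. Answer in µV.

4.93 µV

V_n = √(4kTRB)
4kTRB = 4 × 1.38×10⁻²³ × 300 × 3.70×10² × 3.97×10⁶ = 2.43×10⁻¹¹ V²
V_n = √(2.43×10⁻¹¹) = 4.93×10⁻⁶ V = 4.93 µV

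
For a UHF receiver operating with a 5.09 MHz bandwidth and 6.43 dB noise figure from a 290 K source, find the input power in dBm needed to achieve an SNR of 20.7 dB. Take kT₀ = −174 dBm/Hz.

Sensitivity = −174 + 10 log₁₀(B) + NF + SNR_min
= −174 + 67.07 + 6.43 + 20.7
= −79.80 dBm → −79.8 dBm

−79.8 dBm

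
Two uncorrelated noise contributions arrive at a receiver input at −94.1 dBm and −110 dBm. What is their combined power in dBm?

−94.0 dBm

Convert to linear, add, convert back:
P₁ = 3.89×10⁻¹³ W, P₂ = 1.00×10⁻¹⁴ W
P_tot = 3.99×10⁻¹³ W → 10 log₁₀(P_tot / 10⁻³) = −94.0 dBm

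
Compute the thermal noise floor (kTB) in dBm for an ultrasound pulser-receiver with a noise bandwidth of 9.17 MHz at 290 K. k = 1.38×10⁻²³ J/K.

P_n = kTB = 1.38×10⁻²³ × 290 × 9.17×10⁶ = 3.67×10⁻¹⁴ W
In dBm: 10 log₁₀(3.67×10⁻¹⁴ / 10⁻³) = −104.4 dBm

−104.4 dBm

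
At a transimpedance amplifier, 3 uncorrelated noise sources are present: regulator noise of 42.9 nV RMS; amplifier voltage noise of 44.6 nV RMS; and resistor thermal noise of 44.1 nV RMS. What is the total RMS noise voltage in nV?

76.0 nV

Uncorrelated sources add in power (mean-square): V_tot = √(ΣV_i²)
V_tot = √[(4.29×10⁻⁸)² + (4.46×10⁻⁸)² + (4.41×10⁻⁸)²] = 7.60×10⁻⁸ V = 76.0 nV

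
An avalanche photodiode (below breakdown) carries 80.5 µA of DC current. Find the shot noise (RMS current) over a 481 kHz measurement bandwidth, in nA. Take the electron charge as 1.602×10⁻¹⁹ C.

3.52 nA

I_n = √(2qI·B)
2qI·B = 2 × 1.602×10⁻¹⁹ × 8.05×10⁻⁵ × 4.81×10⁵ = 1.24×10⁻¹⁷ A²
I_n = √(1.24×10⁻¹⁷) = 3.52×10⁻⁹ A = 3.52 nA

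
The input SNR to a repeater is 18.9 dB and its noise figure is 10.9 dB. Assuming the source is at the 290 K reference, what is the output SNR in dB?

By definition F = SNR_in/SNR_out, so in dB: SNR_out = SNR_in − NF
SNR_out = 18.9 − 10.9 = 8.0 dB

8.0 dB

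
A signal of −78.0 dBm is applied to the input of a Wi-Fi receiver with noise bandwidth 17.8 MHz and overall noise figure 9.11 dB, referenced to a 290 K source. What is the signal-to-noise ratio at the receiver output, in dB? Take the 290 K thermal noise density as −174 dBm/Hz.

Noise floor: N = −174 + 10 log₁₀(B) + NF
10 log₁₀(1.78×10⁷) = 72.5 dB
N = −174 + 72.5 + 9.11 = −92.39 dBm
SNR = P_sig − N = −78.0 − (−92.39) = 14.39 dB → 14.4 dB

14.4 dB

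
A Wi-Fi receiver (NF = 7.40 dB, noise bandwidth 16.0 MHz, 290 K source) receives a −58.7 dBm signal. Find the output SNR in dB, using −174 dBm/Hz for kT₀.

Noise floor: N = −174 + 10 log₁₀(B) + NF
10 log₁₀(1.60×10⁷) = 72.04 dB
N = −174 + 72.04 + 7.40 = −94.56 dBm
SNR = P_sig − N = −58.7 − (−94.56) = 35.86 dB → 35.9 dB

35.9 dB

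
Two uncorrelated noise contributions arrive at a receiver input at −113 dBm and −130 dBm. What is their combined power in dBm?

Convert to linear, add, convert back:
P₁ = 5.01×10⁻¹⁵ W, P₂ = 1.00×10⁻¹⁶ W
P_tot = 5.11×10⁻¹⁵ W → 10 log₁₀(P_tot / 10⁻³) = −112.9 dBm

−112.9 dBm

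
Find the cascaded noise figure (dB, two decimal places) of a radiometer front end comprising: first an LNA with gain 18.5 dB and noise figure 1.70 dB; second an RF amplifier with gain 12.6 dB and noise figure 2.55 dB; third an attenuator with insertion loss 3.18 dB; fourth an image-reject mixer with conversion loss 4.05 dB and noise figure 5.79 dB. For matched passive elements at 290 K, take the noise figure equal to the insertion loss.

1.75 dB

Convert to linear (a loss of L dB is a gain of −L dB): F_i = 10^(NF_i/10), G_i = 10^(G_i,dB/10)
  Stage 1: F_1 = 10^(1.70/10) = 1.479, G_1 = 10^(18.5/10) = 70.79
  Stage 2: F_2 = 10^(2.55/10) = 1.799, G_2 = 10^(12.6/10) = 18.20
  Stage 3: F_3 = 10^(3.18/10) = 2.080, G_3 = 10^(−3.18/10) = 0.4808
  Stage 4: F_4 = 10^(5.79/10) = 3.793, G_4 = 10^(−4.05/10) = 0.3936
Friis cascade:
  F = 1.479 + (1.799 − 1)/70.79 + (2.080 − 1)/1288 + (3.793 − 1)/619.4 = 1.496
NF = 10 log₁₀(1.496) = 1.75 dB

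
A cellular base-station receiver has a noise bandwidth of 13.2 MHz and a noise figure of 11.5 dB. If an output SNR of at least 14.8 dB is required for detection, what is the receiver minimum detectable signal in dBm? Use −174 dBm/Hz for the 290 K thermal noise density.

Sensitivity = −174 + 10 log₁₀(B) + NF + SNR_min
= −174 + 71.21 + 11.5 + 14.8
= −76.49 dBm → −76.5 dBm

−76.5 dBm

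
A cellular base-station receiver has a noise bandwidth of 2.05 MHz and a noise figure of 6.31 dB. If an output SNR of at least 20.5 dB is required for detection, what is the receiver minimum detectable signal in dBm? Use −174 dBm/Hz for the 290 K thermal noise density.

Sensitivity = −174 + 10 log₁₀(B) + NF + SNR_min
= −174 + 63.12 + 6.31 + 20.5
= −84.07 dBm → −84.1 dBm

−84.1 dBm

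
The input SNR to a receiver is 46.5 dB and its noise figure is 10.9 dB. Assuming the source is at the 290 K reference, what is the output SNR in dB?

By definition F = SNR_in/SNR_out, so in dB: SNR_out = SNR_in − NF
SNR_out = 46.5 − 10.9 = 35.6 dB

35.6 dB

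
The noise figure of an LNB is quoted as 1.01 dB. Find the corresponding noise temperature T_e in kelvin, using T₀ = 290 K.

F = 10^(1.01/10) = 1.26183
T_e = (F − 1)·T₀ = (1.26183 − 1) × 290 = 75.9 K

75.9 K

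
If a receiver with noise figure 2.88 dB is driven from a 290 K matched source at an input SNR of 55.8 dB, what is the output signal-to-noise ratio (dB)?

By definition F = SNR_in/SNR_out, so in dB: SNR_out = SNR_in − NF
SNR_out = 55.8 − 2.88 = 52.92 dB

52.92 dB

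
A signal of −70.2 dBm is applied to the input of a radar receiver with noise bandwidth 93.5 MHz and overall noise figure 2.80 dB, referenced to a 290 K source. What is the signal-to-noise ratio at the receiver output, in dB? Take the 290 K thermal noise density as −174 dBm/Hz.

Noise floor: N = −174 + 10 log₁₀(B) + NF
10 log₁₀(9.35×10⁷) = 79.71 dB
N = −174 + 79.71 + 2.80 = −91.49 dBm
SNR = P_sig − N = −70.2 − (−91.49) = 21.29 dB → 21.3 dB

21.3 dB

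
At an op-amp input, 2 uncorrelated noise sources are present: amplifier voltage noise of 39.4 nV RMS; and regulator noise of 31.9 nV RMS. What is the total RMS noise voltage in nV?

50.7 nV

Uncorrelated sources add in power (mean-square): V_tot = √(ΣV_i²)
V_tot = √[(3.94×10⁻⁸)² + (3.19×10⁻⁸)²] = 5.07×10⁻⁸ V = 50.7 nV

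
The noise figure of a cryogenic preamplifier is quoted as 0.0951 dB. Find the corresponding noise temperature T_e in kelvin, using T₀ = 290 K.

F = 10^(0.0951/10) = 1.02214
T_e = (F − 1)·T₀ = (1.02214 − 1) × 290 = 6.42 K

6.42 K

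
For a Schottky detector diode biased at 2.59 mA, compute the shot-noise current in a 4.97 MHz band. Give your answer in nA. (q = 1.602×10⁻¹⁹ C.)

I_n = √(2qI·B)
2qI·B = 2 × 1.602×10⁻¹⁹ × 2.59×10⁻³ × 4.97×10⁶ = 4.12×10⁻¹⁵ A²
I_n = √(4.12×10⁻¹⁵) = 6.42×10⁻⁸ A = 64.2 nA

64.2 nA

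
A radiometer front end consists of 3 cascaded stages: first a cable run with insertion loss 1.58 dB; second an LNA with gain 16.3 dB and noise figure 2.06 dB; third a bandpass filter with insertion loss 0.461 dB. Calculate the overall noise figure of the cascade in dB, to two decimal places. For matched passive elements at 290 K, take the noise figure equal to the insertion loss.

3.65 dB

Convert to linear (a loss of L dB is a gain of −L dB): F_i = 10^(NF_i/10), G_i = 10^(G_i,dB/10)
  Stage 1: F_1 = 10^(1.58/10) = 1.439, G_1 = 10^(−1.58/10) = 0.6950
  Stage 2: F_2 = 10^(2.06/10) = 1.607, G_2 = 10^(16.3/10) = 42.66
  Stage 3: F_3 = 10^(0.461/10) = 1.112, G_3 = 10^(−0.461/10) = 0.8993
Friis cascade:
  F = 1.439 + (1.607 − 1)/0.6950 + (1.112 − 1)/29.65 = 2.316
NF = 10 log₁₀(2.316) = 3.65 dB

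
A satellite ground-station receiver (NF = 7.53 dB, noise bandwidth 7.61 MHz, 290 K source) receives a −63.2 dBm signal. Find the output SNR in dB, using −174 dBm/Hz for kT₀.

34.5 dB

Noise floor: N = −174 + 10 log₁₀(B) + NF
10 log₁₀(7.61×10⁶) = 68.81 dB
N = −174 + 68.81 + 7.53 = −97.66 dBm
SNR = P_sig − N = −63.2 − (−97.66) = 34.46 dB → 34.5 dB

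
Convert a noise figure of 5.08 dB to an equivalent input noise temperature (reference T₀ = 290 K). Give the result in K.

F = 10^(5.08/10) = 3.22107
T_e = (F − 1)·T₀ = (3.22107 − 1) × 290 = 644 K

644 K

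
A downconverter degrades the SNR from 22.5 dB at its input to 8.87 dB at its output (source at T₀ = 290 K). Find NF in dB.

NF (dB) = SNR_in(dB) − SNR_out(dB) when the source is at T₀
NF = 22.5 − 8.87 = 13.63 dB

13.63 dB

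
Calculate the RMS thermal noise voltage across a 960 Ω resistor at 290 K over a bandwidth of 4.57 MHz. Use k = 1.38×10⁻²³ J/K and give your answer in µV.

8.38 µV

V_n = √(4kTRB)
4kTRB = 4 × 1.38×10⁻²³ × 290 × 9.60×10² × 4.57×10⁶ = 7.02×10⁻¹¹ V²
V_n = √(7.02×10⁻¹¹) = 8.38×10⁻⁶ V = 8.38 µV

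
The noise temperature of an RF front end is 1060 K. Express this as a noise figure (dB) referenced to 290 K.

F = 1 + T_e/T₀ = 1 + 1060/290 = 4.65517
NF = 10 log₁₀(4.65517) = 6.68 dB

6.68 dB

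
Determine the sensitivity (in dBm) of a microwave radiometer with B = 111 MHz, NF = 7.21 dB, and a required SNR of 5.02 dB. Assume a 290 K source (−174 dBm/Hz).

Sensitivity = −174 + 10 log₁₀(B) + NF + SNR_min
= −174 + 80.45 + 7.21 + 5.02
= −81.32 dBm → −81.3 dBm

−81.3 dBm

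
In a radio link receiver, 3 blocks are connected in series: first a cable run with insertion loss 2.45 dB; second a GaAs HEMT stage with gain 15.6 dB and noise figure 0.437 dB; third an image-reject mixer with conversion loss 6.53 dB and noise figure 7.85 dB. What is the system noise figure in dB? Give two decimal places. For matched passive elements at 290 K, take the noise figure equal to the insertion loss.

3.41 dB

Convert to linear (a loss of L dB is a gain of −L dB): F_i = 10^(NF_i/10), G_i = 10^(G_i,dB/10)
  Stage 1: F_1 = 10^(2.45/10) = 1.758, G_1 = 10^(−2.45/10) = 0.5689
  Stage 2: F_2 = 10^(0.437/10) = 1.106, G_2 = 10^(15.6/10) = 36.31
  Stage 3: F_3 = 10^(7.85/10) = 6.095, G_3 = 10^(−6.53/10) = 0.2223
Friis cascade:
  F = 1.758 + (1.106 − 1)/0.5689 + (6.095 − 1)/20.65 = 2.191
NF = 10 log₁₀(2.191) = 3.41 dB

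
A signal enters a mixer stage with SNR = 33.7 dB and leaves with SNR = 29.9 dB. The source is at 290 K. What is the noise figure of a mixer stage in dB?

3.8 dB

NF (dB) = SNR_in(dB) − SNR_out(dB) when the source is at T₀
NF = 33.7 − 29.9 = 3.8 dB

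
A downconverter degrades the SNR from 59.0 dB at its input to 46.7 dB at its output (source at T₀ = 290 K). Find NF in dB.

NF (dB) = SNR_in(dB) − SNR_out(dB) when the source is at T₀
NF = 59.0 − 46.7 = 12.3 dB

12.3 dB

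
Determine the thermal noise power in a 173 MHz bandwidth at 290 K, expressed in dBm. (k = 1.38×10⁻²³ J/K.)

−91.6 dBm

P_n = kTB = 1.38×10⁻²³ × 290 × 1.73×10⁸ = 6.92×10⁻¹³ W
In dBm: 10 log₁₀(6.92×10⁻¹³ / 10⁻³) = −91.6 dBm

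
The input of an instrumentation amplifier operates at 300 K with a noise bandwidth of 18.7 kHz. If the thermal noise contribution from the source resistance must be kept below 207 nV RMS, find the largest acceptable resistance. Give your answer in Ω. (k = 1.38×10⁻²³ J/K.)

Johnson–Nyquist: V_n = √(4kTRB) ⇒ R = V_n² / (4kTB)
4kTB = 4 × 1.38×10⁻²³ × 300 × 1.87×10⁴ = 3.10×10⁻¹⁶
R = (2.07×10⁻⁷)² / 3.10×10⁻¹⁶ = 1.38×10² Ω = 138 Ω

138 Ω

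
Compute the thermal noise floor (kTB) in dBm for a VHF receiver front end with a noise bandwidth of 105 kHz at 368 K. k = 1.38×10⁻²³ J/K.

−122.7 dBm

P_n = kTB = 1.38×10⁻²³ × 368 × 1.05×10⁵ = 5.33×10⁻¹⁶ W
In dBm: 10 log₁₀(5.33×10⁻¹⁶ / 10⁻³) = −122.7 dBm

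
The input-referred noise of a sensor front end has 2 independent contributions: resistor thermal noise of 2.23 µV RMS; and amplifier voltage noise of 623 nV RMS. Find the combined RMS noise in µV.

2.32 µV

Uncorrelated sources add in power (mean-square): V_tot = √(ΣV_i²)
V_tot = √[(2.23×10⁻⁶)² + (6.23×10⁻⁷)²] = 2.32×10⁻⁶ V = 2.32 µV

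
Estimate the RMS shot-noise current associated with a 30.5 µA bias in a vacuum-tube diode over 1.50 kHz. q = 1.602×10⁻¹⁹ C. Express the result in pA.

I_n = √(2qI·B)
2qI·B = 2 × 1.602×10⁻¹⁹ × 3.05×10⁻⁵ × 1.50×10³ = 1.47×10⁻²⁰ A²
I_n = √(1.47×10⁻²⁰) = 1.21×10⁻¹⁰ A = 121 pA

121 pA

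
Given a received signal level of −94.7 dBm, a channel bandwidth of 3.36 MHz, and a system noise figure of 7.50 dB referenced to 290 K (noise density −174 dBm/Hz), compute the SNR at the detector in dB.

Noise floor: N = −174 + 10 log₁₀(B) + NF
10 log₁₀(3.36×10⁶) = 65.26 dB
N = −174 + 65.26 + 7.50 = −101.24 dBm
SNR = P_sig − N = −94.7 − (−101.24) = 6.54 dB → 6.5 dB

6.5 dB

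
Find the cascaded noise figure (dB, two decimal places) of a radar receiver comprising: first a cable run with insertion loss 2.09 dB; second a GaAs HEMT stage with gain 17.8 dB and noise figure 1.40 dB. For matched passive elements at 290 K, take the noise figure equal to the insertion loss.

Convert to linear (a loss of L dB is a gain of −L dB): F_i = 10^(NF_i/10), G_i = 10^(G_i,dB/10)
  Stage 1: F_1 = 10^(2.09/10) = 1.618, G_1 = 10^(−2.09/10) = 0.6180
  Stage 2: F_2 = 10^(1.40/10) = 1.380, G_2 = 10^(17.8/10) = 60.26
Friis cascade:
  F = 1.618 + (1.380 − 1)/0.6180 = 2.234
NF = 10 log₁₀(2.234) = 3.49 dB

3.49 dB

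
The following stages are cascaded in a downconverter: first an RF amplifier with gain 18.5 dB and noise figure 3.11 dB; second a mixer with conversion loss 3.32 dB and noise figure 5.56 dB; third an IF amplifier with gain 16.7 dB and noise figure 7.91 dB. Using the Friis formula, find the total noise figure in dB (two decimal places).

3.50 dB

Convert to linear (a loss of L dB is a gain of −L dB): F_i = 10^(NF_i/10), G_i = 10^(G_i,dB/10)
  Stage 1: F_1 = 10^(3.11/10) = 2.046, G_1 = 10^(18.5/10) = 70.79
  Stage 2: F_2 = 10^(5.56/10) = 3.597, G_2 = 10^(−3.32/10) = 0.4656
  Stage 3: F_3 = 10^(7.91/10) = 6.180, G_3 = 10^(16.7/10) = 46.77
Friis cascade:
  F = 2.046 + (3.597 − 1)/70.79 + (6.180 − 1)/32.96 = 2.240
NF = 10 log₁₀(2.240) = 3.50 dB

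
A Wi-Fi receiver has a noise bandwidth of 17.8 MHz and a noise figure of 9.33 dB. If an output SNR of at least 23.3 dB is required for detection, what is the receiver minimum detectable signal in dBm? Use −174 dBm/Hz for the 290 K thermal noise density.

−68.9 dBm

Sensitivity = −174 + 10 log₁₀(B) + NF + SNR_min
= −174 + 72.5 + 9.33 + 23.3
= −68.87 dBm → −68.9 dBm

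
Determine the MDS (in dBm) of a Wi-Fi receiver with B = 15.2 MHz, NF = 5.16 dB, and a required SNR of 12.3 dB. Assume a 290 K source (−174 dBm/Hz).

Sensitivity = −174 + 10 log₁₀(B) + NF + SNR_min
= −174 + 71.82 + 5.16 + 12.3
= −84.72 dBm → −84.7 dBm

−84.7 dBm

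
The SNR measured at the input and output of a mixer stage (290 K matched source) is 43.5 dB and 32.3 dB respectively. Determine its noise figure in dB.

NF (dB) = SNR_in(dB) − SNR_out(dB) when the source is at T₀
NF = 43.5 − 32.3 = 11.2 dB

11.2 dB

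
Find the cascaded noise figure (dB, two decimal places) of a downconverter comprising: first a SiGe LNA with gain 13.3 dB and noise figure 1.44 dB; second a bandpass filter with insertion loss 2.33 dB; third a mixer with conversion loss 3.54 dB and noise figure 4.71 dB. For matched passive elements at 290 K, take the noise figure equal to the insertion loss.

Convert to linear (a loss of L dB is a gain of −L dB): F_i = 10^(NF_i/10), G_i = 10^(G_i,dB/10)
  Stage 1: F_1 = 10^(1.44/10) = 1.393, G_1 = 10^(13.3/10) = 21.38
  Stage 2: F_2 = 10^(2.33/10) = 1.710, G_2 = 10^(−2.33/10) = 0.5848
  Stage 3: F_3 = 10^(4.71/10) = 2.958, G_3 = 10^(−3.54/10) = 0.4426
Friis cascade:
  F = 1.393 + (1.710 − 1)/21.38 + (2.958 − 1)/12.50 = 1.583
NF = 10 log₁₀(1.583) = 1.99 dB

1.99 dB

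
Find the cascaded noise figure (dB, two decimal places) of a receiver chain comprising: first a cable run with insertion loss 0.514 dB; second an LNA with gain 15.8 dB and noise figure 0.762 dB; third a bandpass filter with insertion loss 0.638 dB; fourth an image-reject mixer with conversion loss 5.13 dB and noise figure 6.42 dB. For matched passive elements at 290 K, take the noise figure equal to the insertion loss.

1.65 dB

Convert to linear (a loss of L dB is a gain of −L dB): F_i = 10^(NF_i/10), G_i = 10^(G_i,dB/10)
  Stage 1: F_1 = 10^(0.514/10) = 1.126, G_1 = 10^(−0.514/10) = 0.8884
  Stage 2: F_2 = 10^(0.762/10) = 1.192, G_2 = 10^(15.8/10) = 38.02
  Stage 3: F_3 = 10^(0.638/10) = 1.158, G_3 = 10^(−0.638/10) = 0.8634
  Stage 4: F_4 = 10^(6.42/10) = 4.385, G_4 = 10^(−5.13/10) = 0.3069
Friis cascade:
  F = 1.126 + (1.192 − 1)/0.8884 + (1.158 − 1)/33.78 + (4.385 − 1)/29.16 = 1.462
NF = 10 log₁₀(1.462) = 1.65 dB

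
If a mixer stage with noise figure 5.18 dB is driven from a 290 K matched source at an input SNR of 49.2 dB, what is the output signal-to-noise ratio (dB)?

By definition F = SNR_in/SNR_out, so in dB: SNR_out = SNR_in − NF
SNR_out = 49.2 − 5.18 = 44.02 dB

44.02 dB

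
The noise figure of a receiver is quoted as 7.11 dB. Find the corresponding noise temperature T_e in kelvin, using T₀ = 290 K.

1201 K

F = 10^(7.11/10) = 5.14044
T_e = (F − 1)·T₀ = (5.14044 − 1) × 290 = 1201 K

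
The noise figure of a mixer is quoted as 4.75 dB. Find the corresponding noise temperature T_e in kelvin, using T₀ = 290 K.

576 K

F = 10^(4.75/10) = 2.98538
T_e = (F − 1)·T₀ = (2.98538 − 1) × 290 = 576 K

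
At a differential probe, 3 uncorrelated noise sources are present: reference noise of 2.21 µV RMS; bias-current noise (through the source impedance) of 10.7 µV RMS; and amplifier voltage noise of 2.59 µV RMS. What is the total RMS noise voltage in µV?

11.2 µV

Uncorrelated sources add in power (mean-square): V_tot = √(ΣV_i²)
V_tot = √[(2.21×10⁻⁶)² + (1.07×10⁻⁵)² + (2.59×10⁻⁶)²] = 1.12×10⁻⁵ V = 11.2 µV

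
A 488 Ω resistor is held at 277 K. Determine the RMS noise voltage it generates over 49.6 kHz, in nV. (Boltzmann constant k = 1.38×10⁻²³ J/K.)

V_n = √(4kTRB)
4kTRB = 4 × 1.38×10⁻²³ × 277 × 4.88×10² × 4.96×10⁴ = 3.70×10⁻¹³ V²
V_n = √(3.70×10⁻¹³) = 6.08×10⁻⁷ V = 608 nV

608 nV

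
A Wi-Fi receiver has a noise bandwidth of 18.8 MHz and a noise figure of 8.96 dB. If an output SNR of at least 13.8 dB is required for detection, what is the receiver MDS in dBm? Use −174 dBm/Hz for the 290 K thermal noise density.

−78.5 dBm

Sensitivity = −174 + 10 log₁₀(B) + NF + SNR_min
= −174 + 72.74 + 8.96 + 13.8
= −78.50 dBm → −78.5 dBm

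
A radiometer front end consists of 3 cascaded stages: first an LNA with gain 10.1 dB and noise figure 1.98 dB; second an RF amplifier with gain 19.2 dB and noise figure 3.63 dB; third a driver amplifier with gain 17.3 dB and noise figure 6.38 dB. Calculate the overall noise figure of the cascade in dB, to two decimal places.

2.33 dB

Convert to linear (a loss of L dB is a gain of −L dB): F_i = 10^(NF_i/10), G_i = 10^(G_i,dB/10)
  Stage 1: F_1 = 10^(1.98/10) = 1.578, G_1 = 10^(10.1/10) = 10.23
  Stage 2: F_2 = 10^(3.63/10) = 2.307, G_2 = 10^(19.2/10) = 83.18
  Stage 3: F_3 = 10^(6.38/10) = 4.345, G_3 = 10^(17.3/10) = 53.70
Friis cascade:
  F = 1.578 + (2.307 − 1)/10.23 + (4.345 − 1)/851.1 = 1.709
NF = 10 log₁₀(1.709) = 2.33 dB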